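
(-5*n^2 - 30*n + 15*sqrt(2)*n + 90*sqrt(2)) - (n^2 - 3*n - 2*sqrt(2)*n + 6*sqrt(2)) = -6*n^2 - 27*n + 17*sqrt(2)*n + 84*sqrt(2)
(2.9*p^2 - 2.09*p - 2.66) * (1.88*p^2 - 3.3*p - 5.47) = 5.452*p^4 - 13.4992*p^3 - 13.9668*p^2 + 20.2103*p + 14.5502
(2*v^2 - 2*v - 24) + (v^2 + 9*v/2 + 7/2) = 3*v^2 + 5*v/2 - 41/2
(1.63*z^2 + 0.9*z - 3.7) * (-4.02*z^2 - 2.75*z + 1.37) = -6.5526*z^4 - 8.1005*z^3 + 14.6321*z^2 + 11.408*z - 5.069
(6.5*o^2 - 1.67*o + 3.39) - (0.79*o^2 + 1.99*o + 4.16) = 5.71*o^2 - 3.66*o - 0.77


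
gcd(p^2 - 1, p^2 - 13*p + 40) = 1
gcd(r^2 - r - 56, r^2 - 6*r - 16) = r - 8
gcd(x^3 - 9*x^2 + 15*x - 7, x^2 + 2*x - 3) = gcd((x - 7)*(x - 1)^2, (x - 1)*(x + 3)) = x - 1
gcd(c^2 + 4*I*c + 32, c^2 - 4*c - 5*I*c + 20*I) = 1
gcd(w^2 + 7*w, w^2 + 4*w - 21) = w + 7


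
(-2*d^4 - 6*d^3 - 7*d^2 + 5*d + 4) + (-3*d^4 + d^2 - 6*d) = -5*d^4 - 6*d^3 - 6*d^2 - d + 4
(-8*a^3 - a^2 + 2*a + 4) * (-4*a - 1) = 32*a^4 + 12*a^3 - 7*a^2 - 18*a - 4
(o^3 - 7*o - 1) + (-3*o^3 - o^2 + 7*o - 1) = -2*o^3 - o^2 - 2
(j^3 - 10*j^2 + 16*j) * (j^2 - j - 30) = j^5 - 11*j^4 - 4*j^3 + 284*j^2 - 480*j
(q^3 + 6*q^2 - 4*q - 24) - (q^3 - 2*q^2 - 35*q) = 8*q^2 + 31*q - 24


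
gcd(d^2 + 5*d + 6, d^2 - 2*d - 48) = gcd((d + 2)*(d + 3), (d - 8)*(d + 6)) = 1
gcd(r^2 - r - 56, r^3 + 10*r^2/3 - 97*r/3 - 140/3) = r + 7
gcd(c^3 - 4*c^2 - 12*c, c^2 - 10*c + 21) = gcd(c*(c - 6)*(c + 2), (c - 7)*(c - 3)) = 1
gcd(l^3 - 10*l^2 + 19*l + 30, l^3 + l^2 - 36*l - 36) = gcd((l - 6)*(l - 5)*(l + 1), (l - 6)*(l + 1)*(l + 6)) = l^2 - 5*l - 6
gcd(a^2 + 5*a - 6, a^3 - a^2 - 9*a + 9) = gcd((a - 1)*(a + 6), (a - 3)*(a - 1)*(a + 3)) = a - 1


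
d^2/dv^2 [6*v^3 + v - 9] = 36*v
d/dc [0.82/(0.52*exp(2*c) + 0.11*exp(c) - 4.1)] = (-0.8528*exp(c) - 0.0902)*exp(c)/(0.52*exp(2*c) + 0.11*exp(c) - 4.1)^2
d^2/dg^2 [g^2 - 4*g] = 2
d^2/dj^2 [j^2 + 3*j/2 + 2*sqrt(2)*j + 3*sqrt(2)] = 2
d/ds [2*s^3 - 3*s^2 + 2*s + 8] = 6*s^2 - 6*s + 2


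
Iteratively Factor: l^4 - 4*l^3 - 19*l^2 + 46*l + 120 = (l - 5)*(l^3 + l^2 - 14*l - 24) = (l - 5)*(l - 4)*(l^2 + 5*l + 6) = (l - 5)*(l - 4)*(l + 2)*(l + 3)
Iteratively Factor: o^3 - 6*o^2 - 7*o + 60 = (o - 5)*(o^2 - o - 12) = (o - 5)*(o - 4)*(o + 3)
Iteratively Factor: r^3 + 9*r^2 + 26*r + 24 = (r + 2)*(r^2 + 7*r + 12) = (r + 2)*(r + 3)*(r + 4)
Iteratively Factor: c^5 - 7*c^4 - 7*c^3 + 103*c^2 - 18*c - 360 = (c - 3)*(c^4 - 4*c^3 - 19*c^2 + 46*c + 120) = (c - 5)*(c - 3)*(c^3 + c^2 - 14*c - 24) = (c - 5)*(c - 3)*(c + 2)*(c^2 - c - 12) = (c - 5)*(c - 4)*(c - 3)*(c + 2)*(c + 3)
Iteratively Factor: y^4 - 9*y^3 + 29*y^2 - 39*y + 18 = (y - 3)*(y^3 - 6*y^2 + 11*y - 6) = (y - 3)^2*(y^2 - 3*y + 2) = (y - 3)^2*(y - 2)*(y - 1)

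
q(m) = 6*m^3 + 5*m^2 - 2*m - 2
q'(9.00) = 1546.00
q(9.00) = 4759.00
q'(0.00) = -2.00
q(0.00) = -2.00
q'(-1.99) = 49.38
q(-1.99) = -25.50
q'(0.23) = 1.25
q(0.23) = -2.12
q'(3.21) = 215.57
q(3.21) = 241.56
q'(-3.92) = 235.40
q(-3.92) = -278.75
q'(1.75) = 70.62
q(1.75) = 41.97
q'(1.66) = 64.20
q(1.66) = 35.90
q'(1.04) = 27.87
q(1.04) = 8.08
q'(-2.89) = 119.44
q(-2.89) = -99.28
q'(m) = 18*m^2 + 10*m - 2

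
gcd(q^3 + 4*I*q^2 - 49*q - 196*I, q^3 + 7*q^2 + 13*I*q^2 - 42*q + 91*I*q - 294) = q + 7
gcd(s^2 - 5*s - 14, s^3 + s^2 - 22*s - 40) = s + 2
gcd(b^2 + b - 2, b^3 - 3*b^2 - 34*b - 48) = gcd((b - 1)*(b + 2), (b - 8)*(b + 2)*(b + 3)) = b + 2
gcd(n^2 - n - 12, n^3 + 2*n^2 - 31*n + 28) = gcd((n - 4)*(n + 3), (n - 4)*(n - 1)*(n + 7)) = n - 4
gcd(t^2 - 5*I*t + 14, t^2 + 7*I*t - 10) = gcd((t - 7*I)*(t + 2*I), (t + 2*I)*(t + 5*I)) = t + 2*I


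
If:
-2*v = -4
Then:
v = 2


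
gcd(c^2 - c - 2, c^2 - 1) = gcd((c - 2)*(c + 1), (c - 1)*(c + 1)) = c + 1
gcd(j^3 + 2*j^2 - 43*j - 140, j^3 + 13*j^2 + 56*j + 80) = j^2 + 9*j + 20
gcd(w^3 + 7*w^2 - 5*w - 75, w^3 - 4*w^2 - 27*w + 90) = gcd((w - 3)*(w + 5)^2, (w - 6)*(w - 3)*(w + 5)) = w^2 + 2*w - 15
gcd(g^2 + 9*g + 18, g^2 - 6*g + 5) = 1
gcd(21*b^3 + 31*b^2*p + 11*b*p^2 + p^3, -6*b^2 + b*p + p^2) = 3*b + p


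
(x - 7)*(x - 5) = x^2 - 12*x + 35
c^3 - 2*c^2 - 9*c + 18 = (c - 3)*(c - 2)*(c + 3)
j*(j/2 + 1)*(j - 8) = j^3/2 - 3*j^2 - 8*j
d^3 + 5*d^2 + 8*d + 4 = (d + 1)*(d + 2)^2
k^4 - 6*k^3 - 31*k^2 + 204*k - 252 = (k - 7)*(k - 3)*(k - 2)*(k + 6)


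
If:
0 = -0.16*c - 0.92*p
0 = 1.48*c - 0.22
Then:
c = 0.15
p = -0.03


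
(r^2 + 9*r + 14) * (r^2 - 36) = r^4 + 9*r^3 - 22*r^2 - 324*r - 504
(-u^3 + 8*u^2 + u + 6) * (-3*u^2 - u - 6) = 3*u^5 - 23*u^4 - 5*u^3 - 67*u^2 - 12*u - 36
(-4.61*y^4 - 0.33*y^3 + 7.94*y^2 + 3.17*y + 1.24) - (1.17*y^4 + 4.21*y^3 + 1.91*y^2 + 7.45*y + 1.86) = -5.78*y^4 - 4.54*y^3 + 6.03*y^2 - 4.28*y - 0.62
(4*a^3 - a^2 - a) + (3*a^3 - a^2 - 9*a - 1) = 7*a^3 - 2*a^2 - 10*a - 1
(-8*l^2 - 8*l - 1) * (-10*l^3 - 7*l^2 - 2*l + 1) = 80*l^5 + 136*l^4 + 82*l^3 + 15*l^2 - 6*l - 1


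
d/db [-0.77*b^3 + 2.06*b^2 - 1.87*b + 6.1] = -2.31*b^2 + 4.12*b - 1.87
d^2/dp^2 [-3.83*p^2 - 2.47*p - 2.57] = -7.66000000000000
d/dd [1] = 0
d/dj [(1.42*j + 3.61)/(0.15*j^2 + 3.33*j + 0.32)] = (0.213*j^2 + 4.7286*j - (0.3*j + 3.33)*(1.42*j + 3.61) + 0.4544)/(0.15*j^2 + 3.33*j + 0.32)^2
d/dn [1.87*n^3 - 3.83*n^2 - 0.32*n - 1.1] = 5.61*n^2 - 7.66*n - 0.32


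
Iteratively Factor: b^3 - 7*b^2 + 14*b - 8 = (b - 1)*(b^2 - 6*b + 8) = (b - 2)*(b - 1)*(b - 4)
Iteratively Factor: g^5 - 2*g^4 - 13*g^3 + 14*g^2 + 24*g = (g + 3)*(g^4 - 5*g^3 + 2*g^2 + 8*g) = (g + 1)*(g + 3)*(g^3 - 6*g^2 + 8*g) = g*(g + 1)*(g + 3)*(g^2 - 6*g + 8) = g*(g - 4)*(g + 1)*(g + 3)*(g - 2)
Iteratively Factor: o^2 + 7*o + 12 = (o + 4)*(o + 3)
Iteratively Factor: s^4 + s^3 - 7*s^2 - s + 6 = (s - 1)*(s^3 + 2*s^2 - 5*s - 6) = (s - 2)*(s - 1)*(s^2 + 4*s + 3) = (s - 2)*(s - 1)*(s + 1)*(s + 3)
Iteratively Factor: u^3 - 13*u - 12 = (u + 1)*(u^2 - u - 12) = (u + 1)*(u + 3)*(u - 4)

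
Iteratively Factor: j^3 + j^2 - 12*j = (j + 4)*(j^2 - 3*j) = j*(j + 4)*(j - 3)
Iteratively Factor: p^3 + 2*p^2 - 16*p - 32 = (p + 2)*(p^2 - 16) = (p - 4)*(p + 2)*(p + 4)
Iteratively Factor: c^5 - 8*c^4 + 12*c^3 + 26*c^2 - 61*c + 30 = (c - 1)*(c^4 - 7*c^3 + 5*c^2 + 31*c - 30) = (c - 5)*(c - 1)*(c^3 - 2*c^2 - 5*c + 6) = (c - 5)*(c - 1)^2*(c^2 - c - 6) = (c - 5)*(c - 3)*(c - 1)^2*(c + 2)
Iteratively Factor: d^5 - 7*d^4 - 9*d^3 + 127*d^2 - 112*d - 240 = (d - 4)*(d^4 - 3*d^3 - 21*d^2 + 43*d + 60) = (d - 4)*(d + 1)*(d^3 - 4*d^2 - 17*d + 60) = (d - 4)*(d - 3)*(d + 1)*(d^2 - d - 20) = (d - 5)*(d - 4)*(d - 3)*(d + 1)*(d + 4)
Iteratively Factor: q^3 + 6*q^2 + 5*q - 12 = (q + 3)*(q^2 + 3*q - 4) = (q - 1)*(q + 3)*(q + 4)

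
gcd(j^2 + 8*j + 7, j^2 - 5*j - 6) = j + 1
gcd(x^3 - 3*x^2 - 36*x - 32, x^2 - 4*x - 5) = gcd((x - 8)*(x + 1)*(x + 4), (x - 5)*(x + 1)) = x + 1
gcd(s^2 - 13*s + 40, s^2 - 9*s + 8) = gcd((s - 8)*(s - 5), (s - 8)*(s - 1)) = s - 8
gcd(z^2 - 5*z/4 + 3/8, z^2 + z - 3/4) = z - 1/2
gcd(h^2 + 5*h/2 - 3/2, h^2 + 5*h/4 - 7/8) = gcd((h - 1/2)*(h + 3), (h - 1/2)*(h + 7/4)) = h - 1/2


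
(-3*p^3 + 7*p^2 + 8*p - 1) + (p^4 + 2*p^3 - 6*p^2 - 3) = p^4 - p^3 + p^2 + 8*p - 4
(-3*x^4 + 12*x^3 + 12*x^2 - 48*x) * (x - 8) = -3*x^5 + 36*x^4 - 84*x^3 - 144*x^2 + 384*x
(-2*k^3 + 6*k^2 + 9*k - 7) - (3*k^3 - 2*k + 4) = -5*k^3 + 6*k^2 + 11*k - 11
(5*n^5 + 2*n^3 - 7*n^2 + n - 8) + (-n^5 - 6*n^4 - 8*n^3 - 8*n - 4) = 4*n^5 - 6*n^4 - 6*n^3 - 7*n^2 - 7*n - 12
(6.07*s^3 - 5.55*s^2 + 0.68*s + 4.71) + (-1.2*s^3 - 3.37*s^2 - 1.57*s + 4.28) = 4.87*s^3 - 8.92*s^2 - 0.89*s + 8.99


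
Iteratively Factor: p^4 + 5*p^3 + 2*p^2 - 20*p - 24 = (p + 2)*(p^3 + 3*p^2 - 4*p - 12) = (p + 2)^2*(p^2 + p - 6) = (p + 2)^2*(p + 3)*(p - 2)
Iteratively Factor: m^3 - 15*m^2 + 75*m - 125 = (m - 5)*(m^2 - 10*m + 25) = (m - 5)^2*(m - 5)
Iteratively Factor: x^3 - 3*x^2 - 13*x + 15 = (x - 5)*(x^2 + 2*x - 3) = (x - 5)*(x + 3)*(x - 1)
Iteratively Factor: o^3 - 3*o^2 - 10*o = (o)*(o^2 - 3*o - 10) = o*(o + 2)*(o - 5)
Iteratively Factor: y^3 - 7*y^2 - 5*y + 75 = (y + 3)*(y^2 - 10*y + 25) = (y - 5)*(y + 3)*(y - 5)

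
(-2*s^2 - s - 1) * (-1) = 2*s^2 + s + 1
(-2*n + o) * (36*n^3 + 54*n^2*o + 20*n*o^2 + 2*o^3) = -72*n^4 - 72*n^3*o + 14*n^2*o^2 + 16*n*o^3 + 2*o^4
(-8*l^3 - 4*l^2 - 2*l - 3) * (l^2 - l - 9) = -8*l^5 + 4*l^4 + 74*l^3 + 35*l^2 + 21*l + 27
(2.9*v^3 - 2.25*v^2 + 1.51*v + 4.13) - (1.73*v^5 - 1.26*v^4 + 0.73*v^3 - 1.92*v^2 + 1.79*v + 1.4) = -1.73*v^5 + 1.26*v^4 + 2.17*v^3 - 0.33*v^2 - 0.28*v + 2.73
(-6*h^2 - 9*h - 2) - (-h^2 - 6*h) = -5*h^2 - 3*h - 2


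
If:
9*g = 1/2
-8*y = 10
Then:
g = 1/18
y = -5/4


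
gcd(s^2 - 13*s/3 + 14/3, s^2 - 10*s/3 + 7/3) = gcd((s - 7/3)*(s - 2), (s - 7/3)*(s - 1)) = s - 7/3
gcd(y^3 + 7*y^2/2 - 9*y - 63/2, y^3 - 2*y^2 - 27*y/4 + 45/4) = y - 3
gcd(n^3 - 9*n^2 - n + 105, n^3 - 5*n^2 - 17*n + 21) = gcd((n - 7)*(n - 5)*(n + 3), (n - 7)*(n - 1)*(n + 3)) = n^2 - 4*n - 21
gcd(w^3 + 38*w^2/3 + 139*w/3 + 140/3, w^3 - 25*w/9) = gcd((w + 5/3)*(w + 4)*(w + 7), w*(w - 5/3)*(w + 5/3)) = w + 5/3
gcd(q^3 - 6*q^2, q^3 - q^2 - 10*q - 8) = 1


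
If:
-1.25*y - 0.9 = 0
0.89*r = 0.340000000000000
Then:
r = 0.38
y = -0.72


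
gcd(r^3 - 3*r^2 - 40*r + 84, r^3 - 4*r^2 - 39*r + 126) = r^2 - r - 42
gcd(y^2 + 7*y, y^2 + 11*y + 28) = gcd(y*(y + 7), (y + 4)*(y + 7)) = y + 7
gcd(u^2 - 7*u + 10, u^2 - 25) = u - 5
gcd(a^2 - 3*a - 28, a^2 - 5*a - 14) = a - 7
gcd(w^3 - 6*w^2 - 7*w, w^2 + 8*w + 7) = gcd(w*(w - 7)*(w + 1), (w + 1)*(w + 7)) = w + 1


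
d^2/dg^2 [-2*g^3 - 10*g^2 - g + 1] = -12*g - 20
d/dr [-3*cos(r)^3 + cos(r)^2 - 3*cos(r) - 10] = (9*cos(r)^2 - 2*cos(r) + 3)*sin(r)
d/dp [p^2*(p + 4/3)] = p*(9*p + 8)/3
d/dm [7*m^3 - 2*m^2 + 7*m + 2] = 21*m^2 - 4*m + 7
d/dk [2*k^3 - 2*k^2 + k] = 6*k^2 - 4*k + 1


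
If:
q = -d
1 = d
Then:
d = 1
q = -1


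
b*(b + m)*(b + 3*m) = b^3 + 4*b^2*m + 3*b*m^2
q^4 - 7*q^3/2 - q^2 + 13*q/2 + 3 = (q - 3)*(q - 2)*(q + 1/2)*(q + 1)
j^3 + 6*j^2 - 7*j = j*(j - 1)*(j + 7)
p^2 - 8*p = p*(p - 8)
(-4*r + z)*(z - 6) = -4*r*z + 24*r + z^2 - 6*z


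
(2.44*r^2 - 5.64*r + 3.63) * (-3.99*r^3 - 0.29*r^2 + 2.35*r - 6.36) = -9.7356*r^5 + 21.796*r^4 - 7.1141*r^3 - 29.8251*r^2 + 44.4009*r - 23.0868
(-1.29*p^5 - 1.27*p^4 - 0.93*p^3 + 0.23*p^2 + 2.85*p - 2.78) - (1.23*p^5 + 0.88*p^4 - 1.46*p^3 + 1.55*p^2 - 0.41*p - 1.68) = -2.52*p^5 - 2.15*p^4 + 0.53*p^3 - 1.32*p^2 + 3.26*p - 1.1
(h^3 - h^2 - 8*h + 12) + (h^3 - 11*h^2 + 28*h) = 2*h^3 - 12*h^2 + 20*h + 12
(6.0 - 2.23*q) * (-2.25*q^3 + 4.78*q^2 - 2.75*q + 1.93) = 5.0175*q^4 - 24.1594*q^3 + 34.8125*q^2 - 20.8039*q + 11.58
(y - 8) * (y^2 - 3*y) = y^3 - 11*y^2 + 24*y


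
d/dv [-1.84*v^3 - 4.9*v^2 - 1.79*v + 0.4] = -5.52*v^2 - 9.8*v - 1.79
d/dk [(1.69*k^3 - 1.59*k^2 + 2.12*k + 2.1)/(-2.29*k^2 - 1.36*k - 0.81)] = (-3.8701*k^4 - 4.5968*k^3 + 2.9105*k^2 + 12.1938*k + 1.1388)/(5.2441*k^4 + 6.2288*k^3 + 5.5594*k^2 + 2.2032*k + 0.6561)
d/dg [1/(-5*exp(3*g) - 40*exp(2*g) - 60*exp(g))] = (3*exp(2*g) + 16*exp(g) + 12)*exp(-g)/(5*(exp(2*g) + 8*exp(g) + 12)^2)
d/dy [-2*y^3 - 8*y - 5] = -6*y^2 - 8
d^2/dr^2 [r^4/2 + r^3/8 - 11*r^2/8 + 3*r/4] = 6*r^2 + 3*r/4 - 11/4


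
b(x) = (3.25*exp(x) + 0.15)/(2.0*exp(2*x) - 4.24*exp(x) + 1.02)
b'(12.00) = 0.00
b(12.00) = 0.00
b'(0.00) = -2.12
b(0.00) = -2.79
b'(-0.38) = 0.38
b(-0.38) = -2.51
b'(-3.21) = 0.22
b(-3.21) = 0.33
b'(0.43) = -31.84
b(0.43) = -6.67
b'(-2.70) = 0.47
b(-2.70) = 0.50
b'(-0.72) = 3.17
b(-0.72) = -3.04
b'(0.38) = -19.39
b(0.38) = -5.43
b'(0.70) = -135.66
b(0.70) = 11.31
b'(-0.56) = 1.51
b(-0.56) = -2.68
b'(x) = (3.25*exp(x) + 0.15)*(-4.0*exp(2*x) + 4.24*exp(x))/(2.0*exp(2*x) - 4.24*exp(x) + 1.02)^2 + 3.25*exp(x)/(2.0*exp(2*x) - 4.24*exp(x) + 1.02)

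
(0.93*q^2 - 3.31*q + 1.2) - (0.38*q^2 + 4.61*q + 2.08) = 0.55*q^2 - 7.92*q - 0.88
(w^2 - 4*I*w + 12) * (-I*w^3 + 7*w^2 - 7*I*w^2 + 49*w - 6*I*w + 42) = -I*w^5 + 3*w^4 - 7*I*w^4 + 21*w^3 - 46*I*w^3 + 102*w^2 - 280*I*w^2 + 588*w - 240*I*w + 504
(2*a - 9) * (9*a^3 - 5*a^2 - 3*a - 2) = 18*a^4 - 91*a^3 + 39*a^2 + 23*a + 18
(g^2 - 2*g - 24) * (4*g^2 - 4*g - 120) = 4*g^4 - 12*g^3 - 208*g^2 + 336*g + 2880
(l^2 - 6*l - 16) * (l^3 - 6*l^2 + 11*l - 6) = l^5 - 12*l^4 + 31*l^3 + 24*l^2 - 140*l + 96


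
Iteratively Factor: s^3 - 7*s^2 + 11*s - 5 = (s - 5)*(s^2 - 2*s + 1) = (s - 5)*(s - 1)*(s - 1)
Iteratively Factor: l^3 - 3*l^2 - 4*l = (l)*(l^2 - 3*l - 4) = l*(l - 4)*(l + 1)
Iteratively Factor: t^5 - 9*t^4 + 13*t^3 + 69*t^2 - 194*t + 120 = (t - 2)*(t^4 - 7*t^3 - t^2 + 67*t - 60) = (t - 5)*(t - 2)*(t^3 - 2*t^2 - 11*t + 12) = (t - 5)*(t - 2)*(t - 1)*(t^2 - t - 12) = (t - 5)*(t - 2)*(t - 1)*(t + 3)*(t - 4)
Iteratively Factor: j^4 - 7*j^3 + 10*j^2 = (j)*(j^3 - 7*j^2 + 10*j) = j^2*(j^2 - 7*j + 10) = j^2*(j - 5)*(j - 2)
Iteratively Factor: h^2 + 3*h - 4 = (h + 4)*(h - 1)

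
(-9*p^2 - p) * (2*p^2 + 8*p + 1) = -18*p^4 - 74*p^3 - 17*p^2 - p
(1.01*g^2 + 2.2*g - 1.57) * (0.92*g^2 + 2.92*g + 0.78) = 0.9292*g^4 + 4.9732*g^3 + 5.7674*g^2 - 2.8684*g - 1.2246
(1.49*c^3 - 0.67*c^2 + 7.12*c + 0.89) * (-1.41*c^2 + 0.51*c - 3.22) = -2.1009*c^5 + 1.7046*c^4 - 15.1787*c^3 + 4.5337*c^2 - 22.4725*c - 2.8658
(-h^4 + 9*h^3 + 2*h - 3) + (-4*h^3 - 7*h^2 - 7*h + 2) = -h^4 + 5*h^3 - 7*h^2 - 5*h - 1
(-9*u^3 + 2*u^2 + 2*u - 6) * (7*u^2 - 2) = -63*u^5 + 14*u^4 + 32*u^3 - 46*u^2 - 4*u + 12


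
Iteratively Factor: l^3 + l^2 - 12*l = (l)*(l^2 + l - 12) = l*(l - 3)*(l + 4)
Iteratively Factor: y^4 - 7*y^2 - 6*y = (y)*(y^3 - 7*y - 6) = y*(y - 3)*(y^2 + 3*y + 2) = y*(y - 3)*(y + 2)*(y + 1)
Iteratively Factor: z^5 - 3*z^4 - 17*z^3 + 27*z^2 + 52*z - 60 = (z + 2)*(z^4 - 5*z^3 - 7*z^2 + 41*z - 30) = (z - 5)*(z + 2)*(z^3 - 7*z + 6) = (z - 5)*(z + 2)*(z + 3)*(z^2 - 3*z + 2) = (z - 5)*(z - 1)*(z + 2)*(z + 3)*(z - 2)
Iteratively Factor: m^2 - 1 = (m - 1)*(m + 1)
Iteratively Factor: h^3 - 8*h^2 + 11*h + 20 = (h + 1)*(h^2 - 9*h + 20) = (h - 4)*(h + 1)*(h - 5)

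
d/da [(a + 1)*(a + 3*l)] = 2*a + 3*l + 1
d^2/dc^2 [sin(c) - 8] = -sin(c)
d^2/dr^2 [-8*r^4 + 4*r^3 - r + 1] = 24*r*(1 - 4*r)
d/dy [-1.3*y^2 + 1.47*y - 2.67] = 1.47 - 2.6*y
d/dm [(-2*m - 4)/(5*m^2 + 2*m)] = 2*(5*m^2 + 20*m + 4)/(m^2*(25*m^2 + 20*m + 4))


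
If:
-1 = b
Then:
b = -1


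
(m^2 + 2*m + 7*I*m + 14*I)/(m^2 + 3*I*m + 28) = (m + 2)/(m - 4*I)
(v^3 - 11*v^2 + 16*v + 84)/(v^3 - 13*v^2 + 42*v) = (v + 2)/v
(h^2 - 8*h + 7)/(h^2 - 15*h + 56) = (h - 1)/(h - 8)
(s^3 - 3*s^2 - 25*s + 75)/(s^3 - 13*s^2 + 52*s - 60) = (s^2 + 2*s - 15)/(s^2 - 8*s + 12)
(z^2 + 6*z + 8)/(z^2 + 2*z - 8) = (z + 2)/(z - 2)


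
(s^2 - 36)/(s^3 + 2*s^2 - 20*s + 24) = (s - 6)/(s^2 - 4*s + 4)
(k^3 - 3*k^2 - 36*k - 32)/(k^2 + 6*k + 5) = (k^2 - 4*k - 32)/(k + 5)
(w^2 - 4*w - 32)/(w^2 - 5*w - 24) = (w + 4)/(w + 3)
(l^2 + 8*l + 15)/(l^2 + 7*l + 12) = (l + 5)/(l + 4)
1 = 1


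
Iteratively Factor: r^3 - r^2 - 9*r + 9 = (r - 1)*(r^2 - 9) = (r - 1)*(r + 3)*(r - 3)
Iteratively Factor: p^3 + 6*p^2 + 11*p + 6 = (p + 1)*(p^2 + 5*p + 6) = (p + 1)*(p + 3)*(p + 2)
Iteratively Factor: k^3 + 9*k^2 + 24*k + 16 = (k + 4)*(k^2 + 5*k + 4) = (k + 1)*(k + 4)*(k + 4)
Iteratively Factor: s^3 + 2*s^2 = (s)*(s^2 + 2*s) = s^2*(s + 2)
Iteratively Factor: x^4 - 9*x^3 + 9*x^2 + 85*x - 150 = (x - 5)*(x^3 - 4*x^2 - 11*x + 30) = (x - 5)^2*(x^2 + x - 6) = (x - 5)^2*(x + 3)*(x - 2)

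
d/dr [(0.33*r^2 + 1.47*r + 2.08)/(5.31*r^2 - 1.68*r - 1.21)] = (-8.3601*r^2 - 22.8882*r + 1.7157)/(28.1961*r^4 - 17.8416*r^3 - 10.0278*r^2 + 4.0656*r + 1.4641)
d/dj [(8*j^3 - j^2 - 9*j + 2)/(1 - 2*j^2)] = (-16*j^4 + 6*j^2 + 6*j - 9)/(4*j^4 - 4*j^2 + 1)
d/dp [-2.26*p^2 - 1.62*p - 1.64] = -4.52*p - 1.62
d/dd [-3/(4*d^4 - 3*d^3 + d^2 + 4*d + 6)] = 3*(16*d^3 - 9*d^2 + 2*d + 4)/(4*d^4 - 3*d^3 + d^2 + 4*d + 6)^2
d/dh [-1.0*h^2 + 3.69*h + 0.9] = 3.69 - 2.0*h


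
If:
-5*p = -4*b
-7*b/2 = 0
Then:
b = 0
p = 0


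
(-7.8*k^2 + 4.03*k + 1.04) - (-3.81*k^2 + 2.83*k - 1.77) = -3.99*k^2 + 1.2*k + 2.81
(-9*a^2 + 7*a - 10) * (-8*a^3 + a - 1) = 72*a^5 - 56*a^4 + 71*a^3 + 16*a^2 - 17*a + 10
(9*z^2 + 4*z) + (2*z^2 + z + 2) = 11*z^2 + 5*z + 2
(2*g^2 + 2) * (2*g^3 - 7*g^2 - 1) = 4*g^5 - 14*g^4 + 4*g^3 - 16*g^2 - 2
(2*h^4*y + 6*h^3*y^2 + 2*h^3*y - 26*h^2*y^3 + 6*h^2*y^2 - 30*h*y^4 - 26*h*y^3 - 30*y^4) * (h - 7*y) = 2*h^5*y - 8*h^4*y^2 + 2*h^4*y - 68*h^3*y^3 - 8*h^3*y^2 + 152*h^2*y^4 - 68*h^2*y^3 + 210*h*y^5 + 152*h*y^4 + 210*y^5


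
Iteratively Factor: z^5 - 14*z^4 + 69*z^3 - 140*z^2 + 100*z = (z - 2)*(z^4 - 12*z^3 + 45*z^2 - 50*z) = (z - 5)*(z - 2)*(z^3 - 7*z^2 + 10*z) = z*(z - 5)*(z - 2)*(z^2 - 7*z + 10) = z*(z - 5)*(z - 2)^2*(z - 5)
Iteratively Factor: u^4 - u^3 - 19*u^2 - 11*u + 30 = (u - 1)*(u^3 - 19*u - 30) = (u - 1)*(u + 2)*(u^2 - 2*u - 15) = (u - 5)*(u - 1)*(u + 2)*(u + 3)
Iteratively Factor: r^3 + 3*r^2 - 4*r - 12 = (r + 3)*(r^2 - 4) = (r - 2)*(r + 3)*(r + 2)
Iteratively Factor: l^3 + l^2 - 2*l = (l - 1)*(l^2 + 2*l) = l*(l - 1)*(l + 2)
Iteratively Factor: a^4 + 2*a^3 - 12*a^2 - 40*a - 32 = (a + 2)*(a^3 - 12*a - 16) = (a - 4)*(a + 2)*(a^2 + 4*a + 4) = (a - 4)*(a + 2)^2*(a + 2)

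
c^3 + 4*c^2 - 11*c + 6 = (c - 1)^2*(c + 6)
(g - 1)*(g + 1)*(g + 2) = g^3 + 2*g^2 - g - 2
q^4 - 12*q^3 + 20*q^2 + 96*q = q*(q - 8)*(q - 6)*(q + 2)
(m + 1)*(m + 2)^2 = m^3 + 5*m^2 + 8*m + 4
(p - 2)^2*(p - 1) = p^3 - 5*p^2 + 8*p - 4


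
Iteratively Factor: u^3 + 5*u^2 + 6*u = (u + 2)*(u^2 + 3*u) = u*(u + 2)*(u + 3)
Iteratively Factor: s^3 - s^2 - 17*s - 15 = (s - 5)*(s^2 + 4*s + 3) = (s - 5)*(s + 3)*(s + 1)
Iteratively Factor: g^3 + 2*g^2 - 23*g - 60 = (g + 3)*(g^2 - g - 20) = (g + 3)*(g + 4)*(g - 5)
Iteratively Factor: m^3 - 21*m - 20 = (m + 4)*(m^2 - 4*m - 5) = (m - 5)*(m + 4)*(m + 1)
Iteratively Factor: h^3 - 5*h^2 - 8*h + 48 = (h + 3)*(h^2 - 8*h + 16) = (h - 4)*(h + 3)*(h - 4)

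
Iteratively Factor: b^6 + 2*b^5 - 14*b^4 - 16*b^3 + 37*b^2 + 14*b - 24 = (b + 4)*(b^5 - 2*b^4 - 6*b^3 + 8*b^2 + 5*b - 6) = (b + 2)*(b + 4)*(b^4 - 4*b^3 + 2*b^2 + 4*b - 3) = (b - 3)*(b + 2)*(b + 4)*(b^3 - b^2 - b + 1) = (b - 3)*(b - 1)*(b + 2)*(b + 4)*(b^2 - 1) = (b - 3)*(b - 1)*(b + 1)*(b + 2)*(b + 4)*(b - 1)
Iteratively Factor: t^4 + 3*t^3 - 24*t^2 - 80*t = (t + 4)*(t^3 - t^2 - 20*t) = t*(t + 4)*(t^2 - t - 20) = t*(t - 5)*(t + 4)*(t + 4)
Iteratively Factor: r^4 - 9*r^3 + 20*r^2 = (r)*(r^3 - 9*r^2 + 20*r) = r*(r - 4)*(r^2 - 5*r) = r^2*(r - 4)*(r - 5)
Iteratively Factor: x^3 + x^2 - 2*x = (x - 1)*(x^2 + 2*x) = (x - 1)*(x + 2)*(x)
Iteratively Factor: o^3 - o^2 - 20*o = (o)*(o^2 - o - 20) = o*(o - 5)*(o + 4)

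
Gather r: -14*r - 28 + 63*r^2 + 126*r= 63*r^2 + 112*r - 28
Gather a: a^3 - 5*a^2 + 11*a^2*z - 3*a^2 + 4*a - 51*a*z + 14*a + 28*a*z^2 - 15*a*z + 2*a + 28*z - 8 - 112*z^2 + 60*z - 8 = a^3 + a^2*(11*z - 8) + a*(28*z^2 - 66*z + 20) - 112*z^2 + 88*z - 16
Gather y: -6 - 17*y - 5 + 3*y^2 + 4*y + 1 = 3*y^2 - 13*y - 10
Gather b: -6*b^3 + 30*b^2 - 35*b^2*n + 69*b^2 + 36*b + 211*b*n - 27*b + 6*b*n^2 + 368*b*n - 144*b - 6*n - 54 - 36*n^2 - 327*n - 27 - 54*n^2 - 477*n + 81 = -6*b^3 + b^2*(99 - 35*n) + b*(6*n^2 + 579*n - 135) - 90*n^2 - 810*n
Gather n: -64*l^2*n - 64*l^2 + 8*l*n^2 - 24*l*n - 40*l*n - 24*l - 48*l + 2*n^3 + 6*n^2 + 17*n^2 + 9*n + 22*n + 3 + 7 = -64*l^2 - 72*l + 2*n^3 + n^2*(8*l + 23) + n*(-64*l^2 - 64*l + 31) + 10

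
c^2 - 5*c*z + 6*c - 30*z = (c + 6)*(c - 5*z)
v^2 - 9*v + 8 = (v - 8)*(v - 1)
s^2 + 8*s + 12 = (s + 2)*(s + 6)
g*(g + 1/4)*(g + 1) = g^3 + 5*g^2/4 + g/4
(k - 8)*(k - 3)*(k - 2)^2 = k^4 - 15*k^3 + 72*k^2 - 140*k + 96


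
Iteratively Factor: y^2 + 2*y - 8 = (y + 4)*(y - 2)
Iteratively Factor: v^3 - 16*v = (v - 4)*(v^2 + 4*v) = v*(v - 4)*(v + 4)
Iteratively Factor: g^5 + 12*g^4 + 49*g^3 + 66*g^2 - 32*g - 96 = (g + 3)*(g^4 + 9*g^3 + 22*g^2 - 32) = (g + 3)*(g + 4)*(g^3 + 5*g^2 + 2*g - 8) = (g + 2)*(g + 3)*(g + 4)*(g^2 + 3*g - 4) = (g + 2)*(g + 3)*(g + 4)^2*(g - 1)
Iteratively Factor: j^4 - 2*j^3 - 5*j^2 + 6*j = (j - 1)*(j^3 - j^2 - 6*j) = (j - 1)*(j + 2)*(j^2 - 3*j) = j*(j - 1)*(j + 2)*(j - 3)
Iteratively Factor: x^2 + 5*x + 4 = (x + 4)*(x + 1)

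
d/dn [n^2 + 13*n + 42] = 2*n + 13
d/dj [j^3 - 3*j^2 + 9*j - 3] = 3*j^2 - 6*j + 9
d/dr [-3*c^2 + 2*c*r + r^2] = 2*c + 2*r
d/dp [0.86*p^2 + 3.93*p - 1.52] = 1.72*p + 3.93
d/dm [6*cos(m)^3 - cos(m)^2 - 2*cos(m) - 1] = 2*(-9*cos(m)^2 + cos(m) + 1)*sin(m)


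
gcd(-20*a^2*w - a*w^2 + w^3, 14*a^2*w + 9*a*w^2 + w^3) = w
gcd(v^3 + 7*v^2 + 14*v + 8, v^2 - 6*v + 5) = 1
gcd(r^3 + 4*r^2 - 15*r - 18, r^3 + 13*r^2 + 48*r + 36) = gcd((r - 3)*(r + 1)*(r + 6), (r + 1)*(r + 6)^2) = r^2 + 7*r + 6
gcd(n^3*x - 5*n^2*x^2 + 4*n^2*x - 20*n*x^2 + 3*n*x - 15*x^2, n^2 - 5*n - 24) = n + 3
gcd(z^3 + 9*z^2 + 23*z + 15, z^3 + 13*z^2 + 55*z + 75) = z^2 + 8*z + 15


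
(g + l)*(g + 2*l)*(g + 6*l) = g^3 + 9*g^2*l + 20*g*l^2 + 12*l^3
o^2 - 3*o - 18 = (o - 6)*(o + 3)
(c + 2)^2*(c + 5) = c^3 + 9*c^2 + 24*c + 20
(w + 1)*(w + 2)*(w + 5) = w^3 + 8*w^2 + 17*w + 10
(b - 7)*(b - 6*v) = b^2 - 6*b*v - 7*b + 42*v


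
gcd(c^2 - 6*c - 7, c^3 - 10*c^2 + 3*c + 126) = c - 7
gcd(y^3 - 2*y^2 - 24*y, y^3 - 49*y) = y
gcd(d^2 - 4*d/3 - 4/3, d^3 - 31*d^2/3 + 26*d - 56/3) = d - 2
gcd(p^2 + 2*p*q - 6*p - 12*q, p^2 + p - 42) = p - 6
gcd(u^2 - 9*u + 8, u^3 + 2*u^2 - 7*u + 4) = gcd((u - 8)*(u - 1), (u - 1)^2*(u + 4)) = u - 1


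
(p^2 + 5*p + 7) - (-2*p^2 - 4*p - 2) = 3*p^2 + 9*p + 9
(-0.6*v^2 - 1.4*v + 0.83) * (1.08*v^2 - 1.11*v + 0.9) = -0.648*v^4 - 0.846*v^3 + 1.9104*v^2 - 2.1813*v + 0.747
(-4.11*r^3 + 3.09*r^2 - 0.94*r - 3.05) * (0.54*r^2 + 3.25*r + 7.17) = -2.2194*r^5 - 11.6889*r^4 - 19.9338*r^3 + 17.4533*r^2 - 16.6523*r - 21.8685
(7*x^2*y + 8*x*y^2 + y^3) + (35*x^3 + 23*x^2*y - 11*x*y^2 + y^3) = 35*x^3 + 30*x^2*y - 3*x*y^2 + 2*y^3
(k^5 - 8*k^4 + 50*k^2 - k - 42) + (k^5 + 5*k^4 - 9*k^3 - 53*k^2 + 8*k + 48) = 2*k^5 - 3*k^4 - 9*k^3 - 3*k^2 + 7*k + 6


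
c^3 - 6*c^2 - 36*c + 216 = (c - 6)^2*(c + 6)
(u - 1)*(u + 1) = u^2 - 1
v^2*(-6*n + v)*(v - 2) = -6*n*v^3 + 12*n*v^2 + v^4 - 2*v^3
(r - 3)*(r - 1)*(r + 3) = r^3 - r^2 - 9*r + 9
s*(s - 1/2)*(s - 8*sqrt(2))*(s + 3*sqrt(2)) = s^4 - 5*sqrt(2)*s^3 - s^3/2 - 48*s^2 + 5*sqrt(2)*s^2/2 + 24*s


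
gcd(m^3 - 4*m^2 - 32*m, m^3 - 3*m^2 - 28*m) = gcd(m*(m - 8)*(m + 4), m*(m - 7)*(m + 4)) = m^2 + 4*m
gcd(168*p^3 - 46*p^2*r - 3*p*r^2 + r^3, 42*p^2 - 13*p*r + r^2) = 6*p - r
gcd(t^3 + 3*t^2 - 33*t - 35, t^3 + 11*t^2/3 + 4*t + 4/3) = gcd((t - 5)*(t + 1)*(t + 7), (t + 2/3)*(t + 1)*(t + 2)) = t + 1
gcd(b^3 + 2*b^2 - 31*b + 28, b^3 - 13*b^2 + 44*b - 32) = b^2 - 5*b + 4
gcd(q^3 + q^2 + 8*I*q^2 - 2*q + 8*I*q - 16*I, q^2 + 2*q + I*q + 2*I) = q + 2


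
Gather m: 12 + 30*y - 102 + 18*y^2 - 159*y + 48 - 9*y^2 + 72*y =9*y^2 - 57*y - 42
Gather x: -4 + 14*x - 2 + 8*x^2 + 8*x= 8*x^2 + 22*x - 6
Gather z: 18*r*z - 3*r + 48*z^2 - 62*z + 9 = -3*r + 48*z^2 + z*(18*r - 62) + 9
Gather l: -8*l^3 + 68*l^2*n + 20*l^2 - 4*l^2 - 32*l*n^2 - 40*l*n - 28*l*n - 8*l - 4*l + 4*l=-8*l^3 + l^2*(68*n + 16) + l*(-32*n^2 - 68*n - 8)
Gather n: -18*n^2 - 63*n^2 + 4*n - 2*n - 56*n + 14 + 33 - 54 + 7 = -81*n^2 - 54*n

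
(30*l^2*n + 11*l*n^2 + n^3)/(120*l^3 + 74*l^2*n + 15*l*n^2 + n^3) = n/(4*l + n)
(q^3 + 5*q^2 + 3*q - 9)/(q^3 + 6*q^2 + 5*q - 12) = (q + 3)/(q + 4)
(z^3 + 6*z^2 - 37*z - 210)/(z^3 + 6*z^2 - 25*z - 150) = (z^2 + z - 42)/(z^2 + z - 30)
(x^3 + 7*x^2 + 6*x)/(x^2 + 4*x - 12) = x*(x + 1)/(x - 2)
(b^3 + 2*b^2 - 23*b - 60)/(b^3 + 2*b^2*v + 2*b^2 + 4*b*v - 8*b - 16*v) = (b^2 - 2*b - 15)/(b^2 + 2*b*v - 2*b - 4*v)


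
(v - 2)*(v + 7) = v^2 + 5*v - 14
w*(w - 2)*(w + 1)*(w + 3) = w^4 + 2*w^3 - 5*w^2 - 6*w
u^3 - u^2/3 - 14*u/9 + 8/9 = (u - 1)*(u - 2/3)*(u + 4/3)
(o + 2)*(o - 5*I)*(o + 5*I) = o^3 + 2*o^2 + 25*o + 50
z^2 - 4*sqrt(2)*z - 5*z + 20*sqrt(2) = (z - 5)*(z - 4*sqrt(2))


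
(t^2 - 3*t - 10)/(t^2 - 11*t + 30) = (t + 2)/(t - 6)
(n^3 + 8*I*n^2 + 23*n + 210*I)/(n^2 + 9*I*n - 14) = (n^2 + I*n + 30)/(n + 2*I)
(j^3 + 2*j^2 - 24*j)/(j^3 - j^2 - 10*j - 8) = j*(j + 6)/(j^2 + 3*j + 2)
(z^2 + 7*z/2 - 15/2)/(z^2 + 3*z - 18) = (2*z^2 + 7*z - 15)/(2*(z^2 + 3*z - 18))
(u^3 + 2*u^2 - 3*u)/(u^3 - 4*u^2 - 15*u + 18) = u/(u - 6)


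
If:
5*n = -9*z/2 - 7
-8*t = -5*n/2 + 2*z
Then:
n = -9*z/10 - 7/5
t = -17*z/32 - 7/16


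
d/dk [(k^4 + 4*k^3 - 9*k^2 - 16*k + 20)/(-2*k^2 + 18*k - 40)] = (-2*k^5 + 23*k^4 - 8*k^3 - 337*k^2 + 400*k + 140)/(2*(k^4 - 18*k^3 + 121*k^2 - 360*k + 400))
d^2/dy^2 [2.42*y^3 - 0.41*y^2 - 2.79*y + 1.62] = 14.52*y - 0.82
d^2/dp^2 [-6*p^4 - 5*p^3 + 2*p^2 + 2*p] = -72*p^2 - 30*p + 4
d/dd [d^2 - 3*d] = 2*d - 3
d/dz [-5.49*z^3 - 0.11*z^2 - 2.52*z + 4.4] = -16.47*z^2 - 0.22*z - 2.52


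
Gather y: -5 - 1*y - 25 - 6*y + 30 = -7*y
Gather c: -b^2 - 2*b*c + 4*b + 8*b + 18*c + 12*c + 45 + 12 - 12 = -b^2 + 12*b + c*(30 - 2*b) + 45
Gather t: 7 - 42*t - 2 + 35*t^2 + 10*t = 35*t^2 - 32*t + 5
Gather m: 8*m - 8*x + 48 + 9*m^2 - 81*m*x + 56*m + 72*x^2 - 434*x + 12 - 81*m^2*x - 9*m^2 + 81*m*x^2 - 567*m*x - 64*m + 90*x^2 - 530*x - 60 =-81*m^2*x + m*(81*x^2 - 648*x) + 162*x^2 - 972*x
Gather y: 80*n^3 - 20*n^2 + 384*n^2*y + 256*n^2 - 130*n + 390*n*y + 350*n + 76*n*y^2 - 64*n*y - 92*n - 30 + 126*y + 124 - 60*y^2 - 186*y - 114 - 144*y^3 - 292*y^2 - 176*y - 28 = 80*n^3 + 236*n^2 + 128*n - 144*y^3 + y^2*(76*n - 352) + y*(384*n^2 + 326*n - 236) - 48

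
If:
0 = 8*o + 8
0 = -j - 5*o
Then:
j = 5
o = -1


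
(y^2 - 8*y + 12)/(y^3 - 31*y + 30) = (y^2 - 8*y + 12)/(y^3 - 31*y + 30)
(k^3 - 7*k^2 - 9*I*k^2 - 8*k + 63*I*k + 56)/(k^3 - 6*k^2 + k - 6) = (k^2 - k*(7 + 8*I) + 56*I)/(k^2 + k*(-6 + I) - 6*I)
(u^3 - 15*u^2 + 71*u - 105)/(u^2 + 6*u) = (u^3 - 15*u^2 + 71*u - 105)/(u*(u + 6))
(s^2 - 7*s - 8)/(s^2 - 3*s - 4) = (s - 8)/(s - 4)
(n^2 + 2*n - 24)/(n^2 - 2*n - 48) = (n - 4)/(n - 8)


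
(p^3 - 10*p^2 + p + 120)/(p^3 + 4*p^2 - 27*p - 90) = (p - 8)/(p + 6)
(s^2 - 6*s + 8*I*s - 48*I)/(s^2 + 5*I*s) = (s^2 - 6*s + 8*I*s - 48*I)/(s*(s + 5*I))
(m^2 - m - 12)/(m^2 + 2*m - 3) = (m - 4)/(m - 1)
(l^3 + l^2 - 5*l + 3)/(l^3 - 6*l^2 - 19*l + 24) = (l - 1)/(l - 8)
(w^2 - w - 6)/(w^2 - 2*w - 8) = (w - 3)/(w - 4)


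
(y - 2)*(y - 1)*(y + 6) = y^3 + 3*y^2 - 16*y + 12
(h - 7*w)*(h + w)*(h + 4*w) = h^3 - 2*h^2*w - 31*h*w^2 - 28*w^3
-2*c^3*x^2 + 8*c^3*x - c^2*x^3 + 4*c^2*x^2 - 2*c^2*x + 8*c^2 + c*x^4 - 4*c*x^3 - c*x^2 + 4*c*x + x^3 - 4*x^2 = (-2*c + x)*(c + x)*(x - 4)*(c*x + 1)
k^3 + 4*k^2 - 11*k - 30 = (k - 3)*(k + 2)*(k + 5)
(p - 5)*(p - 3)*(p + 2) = p^3 - 6*p^2 - p + 30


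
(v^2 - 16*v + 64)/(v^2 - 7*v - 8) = (v - 8)/(v + 1)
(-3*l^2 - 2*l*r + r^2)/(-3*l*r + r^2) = (l + r)/r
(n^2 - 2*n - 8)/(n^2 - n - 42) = (-n^2 + 2*n + 8)/(-n^2 + n + 42)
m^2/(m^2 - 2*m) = m/(m - 2)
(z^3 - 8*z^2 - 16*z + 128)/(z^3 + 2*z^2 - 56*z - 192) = (z - 4)/(z + 6)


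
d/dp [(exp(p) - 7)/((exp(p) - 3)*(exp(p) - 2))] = (-exp(2*p) + 14*exp(p) - 29)*exp(p)/(exp(4*p) - 10*exp(3*p) + 37*exp(2*p) - 60*exp(p) + 36)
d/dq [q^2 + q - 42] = 2*q + 1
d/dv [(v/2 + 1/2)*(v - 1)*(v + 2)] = 3*v^2/2 + 2*v - 1/2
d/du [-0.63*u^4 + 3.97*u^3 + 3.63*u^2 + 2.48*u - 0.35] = -2.52*u^3 + 11.91*u^2 + 7.26*u + 2.48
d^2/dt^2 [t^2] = 2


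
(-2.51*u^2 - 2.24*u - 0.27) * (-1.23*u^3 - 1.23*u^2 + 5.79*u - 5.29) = 3.0873*u^5 + 5.8425*u^4 - 11.4456*u^3 + 0.640399999999998*u^2 + 10.2863*u + 1.4283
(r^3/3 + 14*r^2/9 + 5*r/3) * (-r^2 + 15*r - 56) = -r^5/3 + 31*r^4/9 + 3*r^3 - 559*r^2/9 - 280*r/3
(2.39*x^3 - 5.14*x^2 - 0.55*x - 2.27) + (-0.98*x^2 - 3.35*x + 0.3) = 2.39*x^3 - 6.12*x^2 - 3.9*x - 1.97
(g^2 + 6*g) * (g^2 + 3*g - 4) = g^4 + 9*g^3 + 14*g^2 - 24*g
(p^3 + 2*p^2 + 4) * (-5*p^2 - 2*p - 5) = -5*p^5 - 12*p^4 - 9*p^3 - 30*p^2 - 8*p - 20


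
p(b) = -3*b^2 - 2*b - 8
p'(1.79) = -12.74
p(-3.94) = -46.69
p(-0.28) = -7.68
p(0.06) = -8.13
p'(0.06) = -2.36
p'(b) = -6*b - 2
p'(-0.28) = -0.32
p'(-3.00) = 16.00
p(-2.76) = -25.33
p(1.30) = -15.67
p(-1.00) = -9.00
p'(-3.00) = 16.00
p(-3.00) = -29.00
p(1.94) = -23.17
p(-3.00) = -29.00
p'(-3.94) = 21.64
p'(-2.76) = 14.56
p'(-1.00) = 4.00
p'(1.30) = -9.80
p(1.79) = -21.19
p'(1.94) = -13.64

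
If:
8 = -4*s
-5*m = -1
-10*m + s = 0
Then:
No Solution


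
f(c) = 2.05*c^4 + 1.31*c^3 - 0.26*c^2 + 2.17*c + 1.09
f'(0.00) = 2.17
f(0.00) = 1.09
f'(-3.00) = -182.30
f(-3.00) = 122.92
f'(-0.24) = 2.41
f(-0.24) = 0.54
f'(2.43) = 141.77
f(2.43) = 95.10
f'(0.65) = 5.74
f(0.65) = 3.12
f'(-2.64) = -119.94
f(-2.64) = 69.02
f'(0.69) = 6.38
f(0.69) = 3.36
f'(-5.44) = -1198.81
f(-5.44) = 1566.05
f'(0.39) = 3.05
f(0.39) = 2.02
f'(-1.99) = -45.85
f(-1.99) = 17.57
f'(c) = 8.2*c^3 + 3.93*c^2 - 0.52*c + 2.17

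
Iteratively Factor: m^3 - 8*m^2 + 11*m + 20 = (m + 1)*(m^2 - 9*m + 20) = (m - 4)*(m + 1)*(m - 5)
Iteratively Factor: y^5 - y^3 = (y - 1)*(y^4 + y^3) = y*(y - 1)*(y^3 + y^2) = y^2*(y - 1)*(y^2 + y) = y^3*(y - 1)*(y + 1)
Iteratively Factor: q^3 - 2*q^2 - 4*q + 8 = (q - 2)*(q^2 - 4) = (q - 2)*(q + 2)*(q - 2)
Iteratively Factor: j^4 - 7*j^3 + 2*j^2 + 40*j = (j)*(j^3 - 7*j^2 + 2*j + 40) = j*(j - 5)*(j^2 - 2*j - 8) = j*(j - 5)*(j - 4)*(j + 2)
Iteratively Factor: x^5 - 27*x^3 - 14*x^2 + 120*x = (x + 4)*(x^4 - 4*x^3 - 11*x^2 + 30*x) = x*(x + 4)*(x^3 - 4*x^2 - 11*x + 30) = x*(x - 2)*(x + 4)*(x^2 - 2*x - 15) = x*(x - 2)*(x + 3)*(x + 4)*(x - 5)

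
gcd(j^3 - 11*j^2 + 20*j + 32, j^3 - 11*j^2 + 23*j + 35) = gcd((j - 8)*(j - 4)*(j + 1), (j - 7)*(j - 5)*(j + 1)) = j + 1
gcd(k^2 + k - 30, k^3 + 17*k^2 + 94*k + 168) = k + 6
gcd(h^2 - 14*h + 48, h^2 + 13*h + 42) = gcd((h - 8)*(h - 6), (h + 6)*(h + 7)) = 1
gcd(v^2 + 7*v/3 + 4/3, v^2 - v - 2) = v + 1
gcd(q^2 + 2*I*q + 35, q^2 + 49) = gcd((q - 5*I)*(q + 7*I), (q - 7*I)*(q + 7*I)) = q + 7*I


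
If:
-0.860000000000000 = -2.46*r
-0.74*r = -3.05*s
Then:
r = 0.35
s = 0.08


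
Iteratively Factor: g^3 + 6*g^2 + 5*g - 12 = (g - 1)*(g^2 + 7*g + 12) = (g - 1)*(g + 4)*(g + 3)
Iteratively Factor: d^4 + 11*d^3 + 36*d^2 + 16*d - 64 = (d + 4)*(d^3 + 7*d^2 + 8*d - 16) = (d - 1)*(d + 4)*(d^2 + 8*d + 16) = (d - 1)*(d + 4)^2*(d + 4)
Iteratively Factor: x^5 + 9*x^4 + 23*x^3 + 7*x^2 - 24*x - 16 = (x - 1)*(x^4 + 10*x^3 + 33*x^2 + 40*x + 16) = (x - 1)*(x + 4)*(x^3 + 6*x^2 + 9*x + 4) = (x - 1)*(x + 1)*(x + 4)*(x^2 + 5*x + 4) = (x - 1)*(x + 1)^2*(x + 4)*(x + 4)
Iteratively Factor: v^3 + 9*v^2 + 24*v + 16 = (v + 4)*(v^2 + 5*v + 4) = (v + 4)^2*(v + 1)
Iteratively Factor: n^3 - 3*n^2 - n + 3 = (n - 1)*(n^2 - 2*n - 3) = (n - 3)*(n - 1)*(n + 1)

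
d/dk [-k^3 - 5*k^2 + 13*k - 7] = -3*k^2 - 10*k + 13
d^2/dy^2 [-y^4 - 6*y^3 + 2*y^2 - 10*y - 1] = -12*y^2 - 36*y + 4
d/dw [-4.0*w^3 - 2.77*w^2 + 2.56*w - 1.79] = -12.0*w^2 - 5.54*w + 2.56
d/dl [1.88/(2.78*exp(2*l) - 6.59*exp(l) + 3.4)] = (12.3892 - 10.4528*exp(l))*exp(l)/(2.78*exp(2*l) - 6.59*exp(l) + 3.4)^2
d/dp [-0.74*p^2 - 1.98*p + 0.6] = -1.48*p - 1.98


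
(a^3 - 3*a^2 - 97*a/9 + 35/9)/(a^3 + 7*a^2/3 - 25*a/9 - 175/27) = 3*(3*a^2 - 16*a + 5)/(9*a^2 - 25)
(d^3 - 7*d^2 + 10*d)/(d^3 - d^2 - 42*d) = (-d^2 + 7*d - 10)/(-d^2 + d + 42)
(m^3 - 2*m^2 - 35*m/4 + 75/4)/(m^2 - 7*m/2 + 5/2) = (2*m^2 + m - 15)/(2*(m - 1))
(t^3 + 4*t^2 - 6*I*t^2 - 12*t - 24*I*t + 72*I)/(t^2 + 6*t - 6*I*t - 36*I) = t - 2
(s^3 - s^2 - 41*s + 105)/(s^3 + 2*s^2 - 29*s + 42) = (s - 5)/(s - 2)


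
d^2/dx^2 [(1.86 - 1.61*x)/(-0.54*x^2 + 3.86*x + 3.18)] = ((14.438 - 5.2164*x)*(-0.54*x^2 + 3.86*x + 3.18) - (1.08*x - 3.86)*(1.61*x - 1.86)*(2.16*x - 7.72))/(-0.54*x^2 + 3.86*x + 3.18)^3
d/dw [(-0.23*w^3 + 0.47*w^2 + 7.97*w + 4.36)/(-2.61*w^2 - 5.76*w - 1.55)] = (0.6003*w^4 + 2.6496*w^3 + 19.164*w^2 + 21.3022*w + 12.7601)/(6.8121*w^4 + 30.0672*w^3 + 41.2686*w^2 + 17.856*w + 2.4025)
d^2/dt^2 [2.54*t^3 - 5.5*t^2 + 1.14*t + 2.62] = 15.24*t - 11.0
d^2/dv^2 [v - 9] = 0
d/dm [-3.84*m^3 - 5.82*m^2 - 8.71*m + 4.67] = -11.52*m^2 - 11.64*m - 8.71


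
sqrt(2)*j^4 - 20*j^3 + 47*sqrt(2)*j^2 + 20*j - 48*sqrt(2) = (j - 1)*(j - 6*sqrt(2))*(j - 4*sqrt(2))*(sqrt(2)*j + sqrt(2))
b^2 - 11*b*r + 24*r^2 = (b - 8*r)*(b - 3*r)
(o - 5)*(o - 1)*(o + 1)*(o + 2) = o^4 - 3*o^3 - 11*o^2 + 3*o + 10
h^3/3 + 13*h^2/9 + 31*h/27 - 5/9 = (h/3 + 1)*(h - 1/3)*(h + 5/3)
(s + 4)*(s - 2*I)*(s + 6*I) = s^3 + 4*s^2 + 4*I*s^2 + 12*s + 16*I*s + 48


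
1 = 1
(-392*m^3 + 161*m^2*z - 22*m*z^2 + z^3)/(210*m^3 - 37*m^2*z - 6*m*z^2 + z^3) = (56*m^2 - 15*m*z + z^2)/(-30*m^2 + m*z + z^2)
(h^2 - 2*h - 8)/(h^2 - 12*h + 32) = (h + 2)/(h - 8)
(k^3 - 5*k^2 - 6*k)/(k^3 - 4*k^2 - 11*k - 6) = k/(k + 1)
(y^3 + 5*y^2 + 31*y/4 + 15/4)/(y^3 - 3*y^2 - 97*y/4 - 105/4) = (y + 1)/(y - 7)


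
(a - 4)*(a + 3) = a^2 - a - 12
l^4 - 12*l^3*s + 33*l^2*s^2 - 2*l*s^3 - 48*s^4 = (l - 8*s)*(l - 3*s)*(l - 2*s)*(l + s)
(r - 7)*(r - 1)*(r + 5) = r^3 - 3*r^2 - 33*r + 35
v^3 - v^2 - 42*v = v*(v - 7)*(v + 6)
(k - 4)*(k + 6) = k^2 + 2*k - 24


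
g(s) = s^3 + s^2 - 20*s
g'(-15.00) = 625.00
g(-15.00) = -2850.00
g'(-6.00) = 76.00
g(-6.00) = -60.00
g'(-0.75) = -19.81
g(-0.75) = 15.14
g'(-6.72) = 102.04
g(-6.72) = -123.91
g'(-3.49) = 9.56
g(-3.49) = 39.47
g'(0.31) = -19.09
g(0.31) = -6.07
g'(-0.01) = -20.02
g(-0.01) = 0.20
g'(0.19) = -19.51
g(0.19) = -3.76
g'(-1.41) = -16.86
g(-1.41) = 27.38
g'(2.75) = 8.19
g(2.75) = -26.64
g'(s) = 3*s^2 + 2*s - 20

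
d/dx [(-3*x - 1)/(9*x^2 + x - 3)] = (-27*x^2 - 3*x + (3*x + 1)*(18*x + 1) + 9)/(9*x^2 + x - 3)^2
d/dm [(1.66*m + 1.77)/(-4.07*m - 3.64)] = (4.727305*m + 4.22786)/(4.07*m + 3.64)^3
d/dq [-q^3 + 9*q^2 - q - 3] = -3*q^2 + 18*q - 1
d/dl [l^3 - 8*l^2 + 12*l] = 3*l^2 - 16*l + 12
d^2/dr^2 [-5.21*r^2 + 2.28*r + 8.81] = -10.4200000000000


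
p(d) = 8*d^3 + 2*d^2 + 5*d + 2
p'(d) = 24*d^2 + 4*d + 5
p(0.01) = 2.05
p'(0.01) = 5.04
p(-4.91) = -921.30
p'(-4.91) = 563.95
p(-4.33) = -631.61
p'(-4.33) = 437.65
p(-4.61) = -762.32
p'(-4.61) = 496.61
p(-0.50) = -1.00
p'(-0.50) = 9.00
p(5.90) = 1744.15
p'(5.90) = 864.04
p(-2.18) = -82.28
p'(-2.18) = 110.34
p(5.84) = 1692.82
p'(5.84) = 846.89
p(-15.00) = -26623.00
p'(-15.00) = 5345.00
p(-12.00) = -13594.00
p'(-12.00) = 3413.00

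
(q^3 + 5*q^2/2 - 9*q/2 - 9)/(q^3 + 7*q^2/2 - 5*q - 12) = (q + 3)/(q + 4)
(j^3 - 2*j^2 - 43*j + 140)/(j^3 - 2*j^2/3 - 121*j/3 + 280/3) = 3*(j - 4)/(3*j - 8)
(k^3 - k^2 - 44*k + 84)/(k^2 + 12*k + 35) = (k^2 - 8*k + 12)/(k + 5)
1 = 1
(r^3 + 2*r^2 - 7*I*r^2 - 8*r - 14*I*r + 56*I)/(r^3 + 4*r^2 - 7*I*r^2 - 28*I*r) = (r - 2)/r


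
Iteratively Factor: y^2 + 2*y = (y + 2)*(y)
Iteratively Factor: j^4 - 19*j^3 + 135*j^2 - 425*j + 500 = (j - 5)*(j^3 - 14*j^2 + 65*j - 100) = (j - 5)*(j - 4)*(j^2 - 10*j + 25) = (j - 5)^2*(j - 4)*(j - 5)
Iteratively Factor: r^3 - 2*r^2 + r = (r - 1)*(r^2 - r) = r*(r - 1)*(r - 1)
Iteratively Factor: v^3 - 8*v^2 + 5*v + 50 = (v - 5)*(v^2 - 3*v - 10) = (v - 5)^2*(v + 2)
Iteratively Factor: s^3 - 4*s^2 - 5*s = (s - 5)*(s^2 + s) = (s - 5)*(s + 1)*(s)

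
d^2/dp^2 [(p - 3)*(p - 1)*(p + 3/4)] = 6*p - 13/2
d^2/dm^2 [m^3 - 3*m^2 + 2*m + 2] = 6*m - 6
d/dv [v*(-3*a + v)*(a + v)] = -3*a^2 - 4*a*v + 3*v^2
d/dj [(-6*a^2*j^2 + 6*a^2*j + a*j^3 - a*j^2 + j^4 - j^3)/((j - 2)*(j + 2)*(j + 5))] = (6*a^2*j^4 - 12*a^2*j^3 - 6*a^2*j^2 + 240*a^2*j - 120*a^2 + 6*a*j^4 - 8*a*j^3 - 56*a*j^2 + 40*a*j + j^6 + 10*j^5 - 17*j^4 - 72*j^3 + 60*j^2)/(j^6 + 10*j^5 + 17*j^4 - 80*j^3 - 184*j^2 + 160*j + 400)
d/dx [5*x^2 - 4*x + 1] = 10*x - 4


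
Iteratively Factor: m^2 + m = (m)*(m + 1)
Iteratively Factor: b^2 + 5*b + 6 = (b + 3)*(b + 2)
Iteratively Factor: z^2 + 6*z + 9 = (z + 3)*(z + 3)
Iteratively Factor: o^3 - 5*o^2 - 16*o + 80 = (o + 4)*(o^2 - 9*o + 20) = (o - 5)*(o + 4)*(o - 4)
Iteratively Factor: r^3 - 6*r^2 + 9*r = (r)*(r^2 - 6*r + 9) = r*(r - 3)*(r - 3)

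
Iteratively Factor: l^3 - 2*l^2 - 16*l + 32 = (l - 4)*(l^2 + 2*l - 8) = (l - 4)*(l + 4)*(l - 2)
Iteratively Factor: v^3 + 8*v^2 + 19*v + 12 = (v + 1)*(v^2 + 7*v + 12) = (v + 1)*(v + 3)*(v + 4)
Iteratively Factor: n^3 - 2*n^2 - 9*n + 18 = (n - 3)*(n^2 + n - 6) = (n - 3)*(n + 3)*(n - 2)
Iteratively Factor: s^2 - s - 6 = (s + 2)*(s - 3)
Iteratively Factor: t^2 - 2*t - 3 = (t - 3)*(t + 1)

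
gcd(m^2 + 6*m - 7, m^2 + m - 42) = m + 7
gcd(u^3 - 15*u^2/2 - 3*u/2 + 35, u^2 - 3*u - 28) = u - 7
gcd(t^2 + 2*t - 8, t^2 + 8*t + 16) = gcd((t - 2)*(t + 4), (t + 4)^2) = t + 4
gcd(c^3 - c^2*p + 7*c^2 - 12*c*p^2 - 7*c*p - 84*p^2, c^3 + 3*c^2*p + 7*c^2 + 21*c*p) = c^2 + 3*c*p + 7*c + 21*p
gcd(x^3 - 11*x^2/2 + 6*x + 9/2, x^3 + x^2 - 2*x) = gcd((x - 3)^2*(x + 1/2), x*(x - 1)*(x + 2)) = 1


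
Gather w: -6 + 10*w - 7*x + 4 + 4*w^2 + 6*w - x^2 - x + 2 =4*w^2 + 16*w - x^2 - 8*x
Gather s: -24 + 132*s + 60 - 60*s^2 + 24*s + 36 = -60*s^2 + 156*s + 72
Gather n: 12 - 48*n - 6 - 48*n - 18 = -96*n - 12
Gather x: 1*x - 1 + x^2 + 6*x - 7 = x^2 + 7*x - 8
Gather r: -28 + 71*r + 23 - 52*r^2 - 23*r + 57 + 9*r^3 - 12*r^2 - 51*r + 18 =9*r^3 - 64*r^2 - 3*r + 70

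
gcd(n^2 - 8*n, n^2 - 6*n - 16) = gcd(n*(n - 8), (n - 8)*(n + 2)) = n - 8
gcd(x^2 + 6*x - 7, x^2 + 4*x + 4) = 1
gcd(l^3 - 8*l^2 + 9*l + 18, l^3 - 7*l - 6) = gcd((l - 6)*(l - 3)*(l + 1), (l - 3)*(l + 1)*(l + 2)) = l^2 - 2*l - 3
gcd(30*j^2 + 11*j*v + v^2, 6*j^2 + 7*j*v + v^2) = 6*j + v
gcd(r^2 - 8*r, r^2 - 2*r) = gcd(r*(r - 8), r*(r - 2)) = r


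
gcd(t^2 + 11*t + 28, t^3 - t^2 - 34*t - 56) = t + 4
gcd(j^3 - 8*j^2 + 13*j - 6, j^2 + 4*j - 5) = j - 1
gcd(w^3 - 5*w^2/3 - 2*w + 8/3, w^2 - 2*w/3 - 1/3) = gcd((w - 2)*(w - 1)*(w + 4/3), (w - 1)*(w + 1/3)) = w - 1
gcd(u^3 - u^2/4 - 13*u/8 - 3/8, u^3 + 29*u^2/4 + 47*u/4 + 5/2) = u + 1/4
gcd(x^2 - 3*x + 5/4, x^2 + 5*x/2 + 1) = 1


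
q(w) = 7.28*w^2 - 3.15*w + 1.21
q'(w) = 14.56*w - 3.15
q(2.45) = 37.19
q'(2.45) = 32.52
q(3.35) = 72.36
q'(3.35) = 45.63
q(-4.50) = 162.80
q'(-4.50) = -68.67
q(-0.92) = 10.27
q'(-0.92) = -16.55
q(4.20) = 116.40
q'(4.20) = 58.00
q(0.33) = 0.96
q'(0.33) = 1.65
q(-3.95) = 127.24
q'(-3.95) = -60.66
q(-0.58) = 5.49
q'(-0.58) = -11.59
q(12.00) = 1011.73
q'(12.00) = 171.57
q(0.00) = 1.21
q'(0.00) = -3.15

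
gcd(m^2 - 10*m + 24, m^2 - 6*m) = m - 6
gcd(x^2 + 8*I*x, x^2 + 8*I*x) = x^2 + 8*I*x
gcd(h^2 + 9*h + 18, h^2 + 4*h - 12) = h + 6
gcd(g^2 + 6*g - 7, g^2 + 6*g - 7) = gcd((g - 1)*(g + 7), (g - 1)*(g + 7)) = g^2 + 6*g - 7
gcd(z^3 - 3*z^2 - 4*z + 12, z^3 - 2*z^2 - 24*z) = 1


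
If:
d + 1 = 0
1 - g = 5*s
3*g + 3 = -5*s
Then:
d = -1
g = -2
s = 3/5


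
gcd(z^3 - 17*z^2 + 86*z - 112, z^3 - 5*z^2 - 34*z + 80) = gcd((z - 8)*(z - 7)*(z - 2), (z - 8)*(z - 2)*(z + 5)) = z^2 - 10*z + 16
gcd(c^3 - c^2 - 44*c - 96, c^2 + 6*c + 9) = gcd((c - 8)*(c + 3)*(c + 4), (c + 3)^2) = c + 3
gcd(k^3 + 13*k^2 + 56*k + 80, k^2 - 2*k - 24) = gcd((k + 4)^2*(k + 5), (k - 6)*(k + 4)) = k + 4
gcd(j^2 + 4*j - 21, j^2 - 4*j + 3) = j - 3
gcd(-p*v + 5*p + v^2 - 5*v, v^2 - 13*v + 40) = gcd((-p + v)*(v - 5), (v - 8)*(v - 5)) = v - 5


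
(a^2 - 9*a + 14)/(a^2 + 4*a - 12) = (a - 7)/(a + 6)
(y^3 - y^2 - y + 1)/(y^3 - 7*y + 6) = (y^2 - 1)/(y^2 + y - 6)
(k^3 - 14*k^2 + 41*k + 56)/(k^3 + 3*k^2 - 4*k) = (k^3 - 14*k^2 + 41*k + 56)/(k*(k^2 + 3*k - 4))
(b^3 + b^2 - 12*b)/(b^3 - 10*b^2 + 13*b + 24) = b*(b + 4)/(b^2 - 7*b - 8)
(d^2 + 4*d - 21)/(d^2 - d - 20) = (-d^2 - 4*d + 21)/(-d^2 + d + 20)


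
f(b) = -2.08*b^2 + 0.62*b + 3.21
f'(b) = 0.62 - 4.16*b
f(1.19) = 1.00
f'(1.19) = -4.33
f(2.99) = -13.53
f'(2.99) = -11.82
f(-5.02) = -52.32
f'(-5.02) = 21.50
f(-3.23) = -20.49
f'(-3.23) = 14.06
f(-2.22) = -8.42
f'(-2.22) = 9.86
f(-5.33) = -59.19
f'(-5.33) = 22.79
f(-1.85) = -5.06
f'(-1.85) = 8.32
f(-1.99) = -6.26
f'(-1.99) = 8.90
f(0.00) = 3.21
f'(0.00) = 0.62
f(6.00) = -67.95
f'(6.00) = -24.34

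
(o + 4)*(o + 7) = o^2 + 11*o + 28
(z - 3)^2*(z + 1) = z^3 - 5*z^2 + 3*z + 9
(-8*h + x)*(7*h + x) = -56*h^2 - h*x + x^2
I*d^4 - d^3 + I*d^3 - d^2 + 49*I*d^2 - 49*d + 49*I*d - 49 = (d - 7*I)*(d + I)*(d + 7*I)*(I*d + I)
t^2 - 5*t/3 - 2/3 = (t - 2)*(t + 1/3)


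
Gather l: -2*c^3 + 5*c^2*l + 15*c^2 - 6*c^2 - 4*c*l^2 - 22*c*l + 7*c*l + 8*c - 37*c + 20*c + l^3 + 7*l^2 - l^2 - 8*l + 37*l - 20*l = -2*c^3 + 9*c^2 - 9*c + l^3 + l^2*(6 - 4*c) + l*(5*c^2 - 15*c + 9)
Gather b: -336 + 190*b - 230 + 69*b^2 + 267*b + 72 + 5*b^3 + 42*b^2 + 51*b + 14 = 5*b^3 + 111*b^2 + 508*b - 480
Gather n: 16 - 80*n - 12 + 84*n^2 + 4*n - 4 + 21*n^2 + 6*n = 105*n^2 - 70*n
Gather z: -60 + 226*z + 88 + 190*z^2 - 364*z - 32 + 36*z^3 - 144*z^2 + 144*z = 36*z^3 + 46*z^2 + 6*z - 4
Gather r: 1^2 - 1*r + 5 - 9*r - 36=-10*r - 30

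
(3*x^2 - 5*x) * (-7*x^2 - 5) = -21*x^4 + 35*x^3 - 15*x^2 + 25*x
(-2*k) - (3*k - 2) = 2 - 5*k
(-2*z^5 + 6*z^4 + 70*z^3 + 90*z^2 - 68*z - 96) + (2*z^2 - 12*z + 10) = -2*z^5 + 6*z^4 + 70*z^3 + 92*z^2 - 80*z - 86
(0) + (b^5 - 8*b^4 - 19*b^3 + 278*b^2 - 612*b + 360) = b^5 - 8*b^4 - 19*b^3 + 278*b^2 - 612*b + 360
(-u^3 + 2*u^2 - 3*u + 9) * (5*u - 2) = -5*u^4 + 12*u^3 - 19*u^2 + 51*u - 18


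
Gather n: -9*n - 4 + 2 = -9*n - 2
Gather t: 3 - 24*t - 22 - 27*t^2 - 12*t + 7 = -27*t^2 - 36*t - 12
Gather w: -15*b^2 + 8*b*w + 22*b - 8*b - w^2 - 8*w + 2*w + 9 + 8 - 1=-15*b^2 + 14*b - w^2 + w*(8*b - 6) + 16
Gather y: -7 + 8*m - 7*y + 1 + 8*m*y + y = 8*m + y*(8*m - 6) - 6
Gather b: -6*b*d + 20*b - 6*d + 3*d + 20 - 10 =b*(20 - 6*d) - 3*d + 10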